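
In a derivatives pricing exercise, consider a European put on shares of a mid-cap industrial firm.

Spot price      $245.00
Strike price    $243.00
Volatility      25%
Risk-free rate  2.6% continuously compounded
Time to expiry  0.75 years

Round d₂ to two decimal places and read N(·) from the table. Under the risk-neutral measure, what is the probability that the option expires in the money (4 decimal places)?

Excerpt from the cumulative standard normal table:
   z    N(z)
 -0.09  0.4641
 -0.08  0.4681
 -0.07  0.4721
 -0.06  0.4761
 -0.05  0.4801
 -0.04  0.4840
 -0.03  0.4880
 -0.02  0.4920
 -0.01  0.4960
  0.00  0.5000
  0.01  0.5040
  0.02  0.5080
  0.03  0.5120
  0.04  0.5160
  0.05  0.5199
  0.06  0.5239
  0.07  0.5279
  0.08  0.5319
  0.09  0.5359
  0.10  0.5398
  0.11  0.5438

0.4920

σ√T = 0.25·√0.75 = 0.2165
ln(S/K) + (r + σ²/2)T = ln(245/243) + (0.026 + 0.25²/2)·0.75 = 0.0082 + 0.0429 = 0.0511
d₁ = 0.0511 / 0.2165 = 0.2362 which rounds to 0.24
d₂ = d₁ − σ√T = 0.2362 − 0.2165 = 0.0197 which rounds to 0.02
Risk-neutral Pr[S_T < K] = N(−d₂) = N(-0.02) = 0.4920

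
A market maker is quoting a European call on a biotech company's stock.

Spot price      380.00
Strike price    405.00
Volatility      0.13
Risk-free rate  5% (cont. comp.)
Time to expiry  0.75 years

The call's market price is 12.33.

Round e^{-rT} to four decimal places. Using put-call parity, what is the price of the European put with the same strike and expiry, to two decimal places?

exp(−rT) = exp(−0.05·0.75) = 0.9632
Put-call parity: C − P = S − K·e^(−rT) = 380 − 405·0.9632 = 380 − 390.0960 = -10.0960
P = C − (C − P) = 12.33 − (-10.0960) = 22.4260

22.43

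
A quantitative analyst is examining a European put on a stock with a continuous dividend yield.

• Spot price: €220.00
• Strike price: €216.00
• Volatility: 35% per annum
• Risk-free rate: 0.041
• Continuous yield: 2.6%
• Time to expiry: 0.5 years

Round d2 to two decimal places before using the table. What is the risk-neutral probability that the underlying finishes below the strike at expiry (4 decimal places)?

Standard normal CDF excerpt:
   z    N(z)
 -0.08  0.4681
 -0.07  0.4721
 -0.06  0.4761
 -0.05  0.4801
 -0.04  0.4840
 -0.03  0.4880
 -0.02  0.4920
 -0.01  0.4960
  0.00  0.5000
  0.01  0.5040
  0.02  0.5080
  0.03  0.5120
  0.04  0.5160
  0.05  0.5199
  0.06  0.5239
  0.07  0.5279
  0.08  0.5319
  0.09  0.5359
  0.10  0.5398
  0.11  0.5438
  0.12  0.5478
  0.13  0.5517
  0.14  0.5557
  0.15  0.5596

0.5080

σ√T = 0.35 × 0.7071 = 0.2475
d₁ = [ln(220/216) + (0.041 − 0.026 + 0.35²/2)·0.5] / 0.2475 = [0.0183 + 0.0381] / 0.2475 = 0.2282 ⇒ 0.23
d₂ = d₁ − σ√T = 0.2282 − 0.2475 = -0.0193 ⇒ -0.02
Risk-neutral Pr[S_T < K] = N(−d₂) = N(0.02) = 0.5080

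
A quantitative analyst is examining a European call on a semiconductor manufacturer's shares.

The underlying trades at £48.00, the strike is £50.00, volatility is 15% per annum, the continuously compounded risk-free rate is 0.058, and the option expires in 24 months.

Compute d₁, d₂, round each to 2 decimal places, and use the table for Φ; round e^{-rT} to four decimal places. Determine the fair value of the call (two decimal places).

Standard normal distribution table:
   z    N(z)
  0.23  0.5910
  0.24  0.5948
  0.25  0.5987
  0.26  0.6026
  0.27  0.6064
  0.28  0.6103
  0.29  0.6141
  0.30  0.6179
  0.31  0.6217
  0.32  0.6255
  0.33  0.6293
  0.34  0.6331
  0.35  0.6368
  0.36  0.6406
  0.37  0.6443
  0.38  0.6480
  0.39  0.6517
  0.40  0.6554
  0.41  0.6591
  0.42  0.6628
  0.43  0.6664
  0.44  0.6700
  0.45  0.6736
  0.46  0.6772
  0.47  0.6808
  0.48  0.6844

£5.85

T = 2;  σ√T = 0.2121
d₁ = [ln(48/50) + (0.058 + ½·0.15²)·2] / (σ√T) = (-0.0408 + 0.1385) / 0.2121 = 0.4605 → 0.46
d₂ = 0.4605 − 0.2121 = 0.2483 → 0.25
e^(−rT) = e^(−0.058·2) = 0.8905
C = 48·N(0.46) − 50·0.8905·N(0.25) = 48·0.6772 − 50·0.8905·0.5987 = 32.5056 − 26.6571 = 5.8485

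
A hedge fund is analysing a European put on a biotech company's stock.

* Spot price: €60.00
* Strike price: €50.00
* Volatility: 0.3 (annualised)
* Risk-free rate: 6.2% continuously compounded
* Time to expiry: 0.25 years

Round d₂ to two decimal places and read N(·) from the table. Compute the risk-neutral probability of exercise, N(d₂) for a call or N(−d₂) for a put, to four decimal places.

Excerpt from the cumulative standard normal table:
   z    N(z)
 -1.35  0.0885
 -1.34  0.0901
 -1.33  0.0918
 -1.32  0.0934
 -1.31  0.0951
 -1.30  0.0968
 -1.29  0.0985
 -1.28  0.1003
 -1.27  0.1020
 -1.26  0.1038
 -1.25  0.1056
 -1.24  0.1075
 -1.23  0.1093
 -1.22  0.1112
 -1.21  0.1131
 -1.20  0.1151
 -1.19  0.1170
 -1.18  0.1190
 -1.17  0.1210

σ√T = 0.3·√0.25 = 0.1500
d₁ = [ln(60/50) + (0.062 + 0.3²/2)·0.25] / 0.1500 = [0.1823 + 0.0267] / 0.1500 = 1.3938 → 1.39
d₂ = d₁ − σ√T = 1.3938 − 0.1500 = 1.2438 → 1.24
Pr(exercise) under Q = N(−d₂) = N(-1.24) = 0.1075

0.1075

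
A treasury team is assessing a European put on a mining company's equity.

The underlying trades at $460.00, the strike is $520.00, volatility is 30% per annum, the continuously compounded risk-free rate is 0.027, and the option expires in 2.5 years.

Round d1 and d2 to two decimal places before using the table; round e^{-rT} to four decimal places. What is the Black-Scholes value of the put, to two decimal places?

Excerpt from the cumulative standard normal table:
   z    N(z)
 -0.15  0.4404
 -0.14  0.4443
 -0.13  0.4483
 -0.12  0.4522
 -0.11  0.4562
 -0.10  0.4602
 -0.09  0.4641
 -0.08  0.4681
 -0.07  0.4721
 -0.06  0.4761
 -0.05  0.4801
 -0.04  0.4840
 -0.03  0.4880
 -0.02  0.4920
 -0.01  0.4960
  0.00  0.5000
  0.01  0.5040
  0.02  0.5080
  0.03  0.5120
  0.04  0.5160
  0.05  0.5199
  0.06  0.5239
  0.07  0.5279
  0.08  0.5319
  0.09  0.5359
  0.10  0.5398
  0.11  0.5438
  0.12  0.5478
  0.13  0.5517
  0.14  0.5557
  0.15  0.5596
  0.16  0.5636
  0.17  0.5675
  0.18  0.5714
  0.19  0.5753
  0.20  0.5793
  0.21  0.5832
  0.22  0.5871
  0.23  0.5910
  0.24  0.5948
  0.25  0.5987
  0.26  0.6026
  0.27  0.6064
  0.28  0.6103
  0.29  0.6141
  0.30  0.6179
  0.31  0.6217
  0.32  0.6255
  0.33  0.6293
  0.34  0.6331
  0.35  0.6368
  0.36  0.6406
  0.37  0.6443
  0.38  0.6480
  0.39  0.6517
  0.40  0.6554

$101.50

σ√T = 0.3·√2.5 = 0.4743
d₁ = [ln(460/520) + (0.027 + ½·0.3²)·2.5] / (σ√T) = (-0.1226 + 0.1800) / 0.4743 = 0.1210 ≈ 0.12
d₂ = 0.1210 − 0.4743 = -0.3533 ≈ -0.35
e^(−rT) = e^(−0.027·2.5) = 0.9347
N(−d₂) = N(0.35) = 0.6368;  N(−d₁) = N(-0.12) = 0.4522
P = 520·0.9347·0.6368 − 460·0.4522 = 309.5128 − 208.0120 = 101.5008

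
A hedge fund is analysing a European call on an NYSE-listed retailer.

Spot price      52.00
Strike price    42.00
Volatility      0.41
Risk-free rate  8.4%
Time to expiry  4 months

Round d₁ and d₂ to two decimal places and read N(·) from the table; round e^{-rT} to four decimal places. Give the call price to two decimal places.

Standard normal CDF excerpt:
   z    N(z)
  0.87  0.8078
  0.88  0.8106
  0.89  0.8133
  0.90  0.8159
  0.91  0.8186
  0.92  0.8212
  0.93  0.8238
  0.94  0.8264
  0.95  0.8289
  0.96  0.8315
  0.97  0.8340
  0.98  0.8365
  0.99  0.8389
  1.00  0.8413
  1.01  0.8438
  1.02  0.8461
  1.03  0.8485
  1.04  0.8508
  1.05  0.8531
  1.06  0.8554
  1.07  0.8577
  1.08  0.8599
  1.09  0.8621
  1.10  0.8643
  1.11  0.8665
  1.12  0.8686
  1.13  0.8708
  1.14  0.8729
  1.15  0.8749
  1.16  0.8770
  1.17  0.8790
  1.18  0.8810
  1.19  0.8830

12.07

σ√T = 0.41 × 0.5774 = 0.2367
ln(S/K) + (r + σ²/2)T = ln(52/42) + (0.084 + 0.41²/2)·0.3333 = 0.2136 + 0.0560 = 0.2696
d₁ = 0.2696 / 0.2367 = 1.1389 → 1.14
d₂ = d₁ − σ√T = 1.1389 − 0.2367 = 0.9022 → 0.90
e^(−rT) = e^(−0.084·0.3333) = 0.9724
C = 52·N(1.14) − 42·0.9724·N(0.90) = 52·0.8729 − 42·0.9724·0.8159 = 45.3908 − 33.3220 = 12.0688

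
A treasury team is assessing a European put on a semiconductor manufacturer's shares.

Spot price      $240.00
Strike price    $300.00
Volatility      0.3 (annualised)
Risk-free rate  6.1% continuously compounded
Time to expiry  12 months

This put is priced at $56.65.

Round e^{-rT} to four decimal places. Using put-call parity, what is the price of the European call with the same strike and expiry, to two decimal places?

exp(−rT) = exp(−0.061·1) = 0.9408
Put-call parity: C − P = S − K·e^(−rT) = 240 − 300·0.9408 = 240 − 282.2400 = -42.2400
C = P + (C − P) = 56.65 + (-42.2400) = 14.4100

$14.41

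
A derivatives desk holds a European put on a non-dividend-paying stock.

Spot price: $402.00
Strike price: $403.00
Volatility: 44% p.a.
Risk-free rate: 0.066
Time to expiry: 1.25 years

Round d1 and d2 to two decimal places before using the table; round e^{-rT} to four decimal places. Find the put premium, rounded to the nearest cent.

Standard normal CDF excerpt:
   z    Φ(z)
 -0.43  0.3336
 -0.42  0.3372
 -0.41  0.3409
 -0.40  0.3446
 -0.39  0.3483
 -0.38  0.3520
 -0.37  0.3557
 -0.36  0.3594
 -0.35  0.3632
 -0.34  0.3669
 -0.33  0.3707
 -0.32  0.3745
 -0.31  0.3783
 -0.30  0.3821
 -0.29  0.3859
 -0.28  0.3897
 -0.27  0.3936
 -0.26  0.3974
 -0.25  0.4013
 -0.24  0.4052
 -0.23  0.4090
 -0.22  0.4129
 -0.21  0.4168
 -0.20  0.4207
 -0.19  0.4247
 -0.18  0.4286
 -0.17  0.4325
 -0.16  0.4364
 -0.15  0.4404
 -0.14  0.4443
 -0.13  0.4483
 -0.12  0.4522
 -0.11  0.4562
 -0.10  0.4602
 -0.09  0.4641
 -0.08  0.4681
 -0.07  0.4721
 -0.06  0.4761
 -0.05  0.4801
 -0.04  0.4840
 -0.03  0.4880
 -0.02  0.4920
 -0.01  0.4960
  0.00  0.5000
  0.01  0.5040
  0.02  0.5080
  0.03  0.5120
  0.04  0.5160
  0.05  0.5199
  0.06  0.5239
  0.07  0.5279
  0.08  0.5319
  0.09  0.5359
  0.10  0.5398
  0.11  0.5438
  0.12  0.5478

$60.34

σ√T = 0.44 × 1.1180 = 0.4919
d₁ = [ln(402/403) + (0.066 + 0.44²/2)·1.25] / 0.4919 = [-0.0025 + 0.2035] / 0.4919 = 0.4086 ⇒ 0.41
d₂ = d₁ − σ√T = 0.4086 − 0.4919 = -0.0833 ⇒ -0.08
e^(−rT) = e^(−0.066·1.25) = 0.9208
N(−d₂) = N(0.08) = 0.5319;  N(−d₁) = N(-0.41) = 0.3409
P = 403·0.9208·0.5319 − 402·0.3409 = 197.3787 − 137.0418 = 60.3369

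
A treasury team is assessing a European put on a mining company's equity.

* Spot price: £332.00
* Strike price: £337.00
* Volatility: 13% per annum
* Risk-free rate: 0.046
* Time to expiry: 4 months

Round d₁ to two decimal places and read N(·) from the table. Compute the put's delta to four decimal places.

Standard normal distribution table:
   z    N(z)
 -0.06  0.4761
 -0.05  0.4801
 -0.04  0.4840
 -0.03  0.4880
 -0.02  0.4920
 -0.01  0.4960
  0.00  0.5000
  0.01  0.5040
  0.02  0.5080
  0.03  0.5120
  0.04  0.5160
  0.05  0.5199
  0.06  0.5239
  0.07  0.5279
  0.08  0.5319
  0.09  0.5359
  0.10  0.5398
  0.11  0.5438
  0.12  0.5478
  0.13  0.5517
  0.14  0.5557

σ√T = 0.13 × 0.5774 = 0.0751
d₁ = [ln(332/337) + (0.046 + 0.13²/2)·0.3333] / 0.0751 = [-0.0149 + 0.0181] / 0.0751 = 0.0427 ≈ 0.04
N(d₁) = N(0.04) = 0.5160
Δ_put = N(d₁) − 1 = 0.5160 − 1 = -0.4840

-0.4840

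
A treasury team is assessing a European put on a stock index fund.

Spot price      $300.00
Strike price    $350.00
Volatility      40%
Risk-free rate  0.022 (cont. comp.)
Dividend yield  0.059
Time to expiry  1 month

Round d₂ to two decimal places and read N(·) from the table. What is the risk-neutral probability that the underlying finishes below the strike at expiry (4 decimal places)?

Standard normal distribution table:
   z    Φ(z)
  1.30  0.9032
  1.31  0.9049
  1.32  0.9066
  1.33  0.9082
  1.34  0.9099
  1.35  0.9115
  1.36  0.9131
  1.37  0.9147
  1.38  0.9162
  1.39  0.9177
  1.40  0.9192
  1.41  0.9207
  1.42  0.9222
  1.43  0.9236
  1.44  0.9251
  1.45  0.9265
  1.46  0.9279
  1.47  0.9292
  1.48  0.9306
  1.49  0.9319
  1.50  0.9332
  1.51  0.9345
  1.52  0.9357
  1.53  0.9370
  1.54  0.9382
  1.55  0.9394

0.9222

T = 0.08333;  σ√T = 0.1155
d₁ = [ln(300/350) + (0.022 − 0.059 + ½·0.4²)·0.08333] / (σ√T) = (-0.1542 + 0.0036) / 0.1155 = -1.3040 ≈ -1.30
d₂ = -1.3040 − 0.1155 = -1.4194 ≈ -1.42
Pr(exercise) under Q = N(−d₂) = N(1.42) = 0.9222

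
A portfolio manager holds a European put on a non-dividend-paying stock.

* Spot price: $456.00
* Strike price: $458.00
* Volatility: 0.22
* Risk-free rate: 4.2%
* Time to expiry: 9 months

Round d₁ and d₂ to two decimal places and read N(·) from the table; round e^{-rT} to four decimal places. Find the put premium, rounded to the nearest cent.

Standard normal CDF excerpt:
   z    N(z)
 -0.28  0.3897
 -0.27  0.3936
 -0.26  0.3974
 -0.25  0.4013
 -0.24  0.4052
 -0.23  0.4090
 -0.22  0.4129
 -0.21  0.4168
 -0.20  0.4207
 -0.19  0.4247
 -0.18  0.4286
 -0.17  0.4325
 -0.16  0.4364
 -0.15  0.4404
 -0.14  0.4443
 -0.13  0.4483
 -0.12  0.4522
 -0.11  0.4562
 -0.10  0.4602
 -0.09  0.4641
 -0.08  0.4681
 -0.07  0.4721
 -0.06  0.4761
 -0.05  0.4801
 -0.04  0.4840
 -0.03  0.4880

$28.30

σ√T = 0.22·√0.75 = 0.1905
d₁ = [ln(456/458) + (0.042 + ½·0.22²)·0.75] / (σ√T) = (-0.0044 + 0.0497) / 0.1905 = 0.2376 ≈ 0.24
d₂ = 0.2376 − 0.1905 = 0.0471 ≈ 0.05
e^(−rT) = e^(−0.042·0.75) = 0.9690
N(−d₂) = N(-0.05) = 0.4801;  N(−d₁) = N(-0.24) = 0.4052
P = 458·0.9690·0.4801 − 456·0.4052 = 213.0693 − 184.7712 = 28.2981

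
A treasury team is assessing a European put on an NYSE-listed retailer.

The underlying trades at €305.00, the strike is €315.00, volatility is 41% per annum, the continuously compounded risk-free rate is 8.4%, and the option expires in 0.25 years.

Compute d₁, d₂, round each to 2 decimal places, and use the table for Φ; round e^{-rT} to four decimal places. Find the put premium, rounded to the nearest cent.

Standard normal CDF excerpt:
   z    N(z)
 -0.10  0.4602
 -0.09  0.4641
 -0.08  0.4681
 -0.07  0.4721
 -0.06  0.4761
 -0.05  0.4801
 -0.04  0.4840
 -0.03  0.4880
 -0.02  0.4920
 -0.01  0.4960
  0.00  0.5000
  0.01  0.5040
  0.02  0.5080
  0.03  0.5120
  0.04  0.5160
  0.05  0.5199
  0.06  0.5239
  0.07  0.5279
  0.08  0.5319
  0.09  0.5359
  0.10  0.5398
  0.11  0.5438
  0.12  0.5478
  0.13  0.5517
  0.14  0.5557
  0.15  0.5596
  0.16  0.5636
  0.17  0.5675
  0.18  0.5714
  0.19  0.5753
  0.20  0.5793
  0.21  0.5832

T = 0.25;  σ√T = 0.2050
ln(S/K) + (r + σ²/2)T = ln(305/315) + (0.084 + 0.41²/2)·0.25 = -0.0323 + 0.0420 = 0.0098
d₁ = 0.0098 / 0.2050 = 0.0476 ⇒ 0.05
d₂ = d₁ − σ√T = 0.0476 − 0.2050 = -0.1574 ⇒ -0.16
e^(−rT) = e^(−0.084·0.25) = 0.9792
N(−d₂) = N(0.16) = 0.5636;  N(−d₁) = N(-0.05) = 0.4801
P = 315·0.9792·0.5636 − 305·0.4801 = 173.8413 − 146.4305 = 27.4108

€27.41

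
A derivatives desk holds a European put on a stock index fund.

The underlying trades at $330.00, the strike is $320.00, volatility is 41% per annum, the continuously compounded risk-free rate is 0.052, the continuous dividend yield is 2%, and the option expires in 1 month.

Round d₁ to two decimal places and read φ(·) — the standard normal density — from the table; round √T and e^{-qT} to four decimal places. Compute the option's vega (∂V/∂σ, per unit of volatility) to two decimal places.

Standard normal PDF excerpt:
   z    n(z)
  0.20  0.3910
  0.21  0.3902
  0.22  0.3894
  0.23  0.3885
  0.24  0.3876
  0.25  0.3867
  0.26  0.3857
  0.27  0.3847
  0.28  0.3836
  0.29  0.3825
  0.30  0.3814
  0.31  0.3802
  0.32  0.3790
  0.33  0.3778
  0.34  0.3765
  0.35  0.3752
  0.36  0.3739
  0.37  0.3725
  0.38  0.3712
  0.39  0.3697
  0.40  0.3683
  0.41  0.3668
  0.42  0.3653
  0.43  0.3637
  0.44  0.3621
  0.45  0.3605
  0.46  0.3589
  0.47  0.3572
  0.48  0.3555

σ√T = 0.41 × 0.2887 = 0.1184
ln(S/K) + (r − q + σ²/2)T = ln(330/320) + (0.052 − 0.02 + 0.41²/2)·0.08333 = 0.0308 + 0.0097 = 0.0404
d₁ = 0.0404 / 0.1184 = 0.3417 ⇒ 0.34
√T = √0.08333 = 0.2887
φ(d₁) = φ(0.34) = 0.3765
exp(−qT) = exp(−0.02·0.08333) = 0.9983
vega = S·exp(−qT)·φ(d₁)·√T = 330·0.9983·0.3765·0.2887 = 35.8086

35.81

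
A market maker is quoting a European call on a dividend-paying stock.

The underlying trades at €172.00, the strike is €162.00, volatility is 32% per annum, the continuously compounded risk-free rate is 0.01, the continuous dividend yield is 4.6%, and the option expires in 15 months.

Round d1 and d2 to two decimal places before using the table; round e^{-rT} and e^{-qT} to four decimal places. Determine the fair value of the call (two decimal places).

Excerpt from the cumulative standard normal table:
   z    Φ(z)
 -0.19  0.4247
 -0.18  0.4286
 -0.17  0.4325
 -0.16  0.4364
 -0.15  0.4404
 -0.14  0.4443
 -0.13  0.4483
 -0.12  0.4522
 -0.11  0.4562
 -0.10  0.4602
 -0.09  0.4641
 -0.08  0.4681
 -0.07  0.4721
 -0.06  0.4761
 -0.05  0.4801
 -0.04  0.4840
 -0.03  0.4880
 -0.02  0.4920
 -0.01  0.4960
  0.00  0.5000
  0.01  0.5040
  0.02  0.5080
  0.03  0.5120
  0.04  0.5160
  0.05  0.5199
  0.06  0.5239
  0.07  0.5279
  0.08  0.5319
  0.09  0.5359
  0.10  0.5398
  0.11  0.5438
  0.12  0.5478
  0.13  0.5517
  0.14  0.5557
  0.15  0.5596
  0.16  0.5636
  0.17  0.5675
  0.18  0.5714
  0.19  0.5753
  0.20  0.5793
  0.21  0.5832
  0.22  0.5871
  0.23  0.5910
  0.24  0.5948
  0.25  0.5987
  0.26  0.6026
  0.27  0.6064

€24.25

T = 1.25;  σ√T = 0.3578
ln(S/K) + (r − q + σ²/2)T = ln(172/162) + (0.01 − 0.046 + 0.32²/2)·1.25 = 0.0599 + 0.0190 = 0.0789
d₁ = 0.0789 / 0.3578 = 0.2205 ≈ 0.22
d₂ = d₁ − σ√T = 0.2205 − 0.3578 = -0.1372 ≈ -0.14
e^(−qT) = e^(−0.046·1.25) = 0.9441;  e^(−rT) = e^(−0.01·1.25) = 0.9876
N(d₁) = N(0.22) = 0.5871;  N(d₂) = N(-0.14) = 0.4443
C = 172·0.9441·0.5871 − 162·0.9876·0.4443 = 95.3364 − 71.0841 = 24.2523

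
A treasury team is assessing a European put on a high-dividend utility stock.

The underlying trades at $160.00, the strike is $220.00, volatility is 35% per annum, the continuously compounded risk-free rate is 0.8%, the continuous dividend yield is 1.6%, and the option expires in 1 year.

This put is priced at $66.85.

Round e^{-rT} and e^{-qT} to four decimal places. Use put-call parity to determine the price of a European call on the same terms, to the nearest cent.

$6.07

e^(−qT) = e^(−0.016·1) = 0.9841;  e^(−rT) = e^(−0.008·1) = 0.9920
Put-call parity: C − P = S·e^(−qT) − K·e^(−rT) = 160·0.9841 − 220·0.9920 = 157.4560 − 218.2400 = -60.7840
C = P + (C − P) = 66.85 + (-60.7840) = 6.0660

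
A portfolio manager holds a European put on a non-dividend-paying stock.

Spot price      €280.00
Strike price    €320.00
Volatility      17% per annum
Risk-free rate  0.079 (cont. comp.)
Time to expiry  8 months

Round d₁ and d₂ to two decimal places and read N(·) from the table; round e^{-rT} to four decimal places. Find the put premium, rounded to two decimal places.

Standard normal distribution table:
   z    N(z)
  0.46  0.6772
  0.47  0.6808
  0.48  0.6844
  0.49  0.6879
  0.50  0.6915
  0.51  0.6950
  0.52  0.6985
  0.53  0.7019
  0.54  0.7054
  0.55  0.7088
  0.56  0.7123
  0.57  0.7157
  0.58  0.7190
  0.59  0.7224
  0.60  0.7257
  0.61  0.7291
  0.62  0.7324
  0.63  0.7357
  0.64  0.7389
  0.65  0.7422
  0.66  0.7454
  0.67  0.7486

€30.72

T = 0.6667;  σ√T = 0.1388
d₁ = [ln(280/320) + (0.079 + 0.17²/2)·0.6667] / 0.1388 = [-0.1335 + 0.0623] / 0.1388 = -0.5132 → -0.51
d₂ = d₁ − σ√T = -0.5132 − 0.1388 = -0.6520 → -0.65
e^(−rT) = e^(−0.079·0.6667) = 0.9487
P = 320·0.9487·N(0.65) − 280·N(0.51) = 320·0.9487·0.7422 − 280·0.6950 = 225.3200 − 194.6000 = 30.7200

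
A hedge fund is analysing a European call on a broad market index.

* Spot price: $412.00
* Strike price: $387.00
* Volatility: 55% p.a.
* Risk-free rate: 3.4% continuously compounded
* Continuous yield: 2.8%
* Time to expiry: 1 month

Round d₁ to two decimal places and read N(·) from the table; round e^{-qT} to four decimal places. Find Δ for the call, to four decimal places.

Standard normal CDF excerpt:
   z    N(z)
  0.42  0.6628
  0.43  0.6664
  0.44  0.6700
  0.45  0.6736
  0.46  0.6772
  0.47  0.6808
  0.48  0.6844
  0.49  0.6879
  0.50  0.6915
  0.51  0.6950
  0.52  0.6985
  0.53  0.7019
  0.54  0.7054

0.6828

T = 0.08333;  σ√T = 0.1588
d₁ = [ln(412/387) + (0.034 − 0.028 + 0.55²/2)·0.08333] / 0.1588 = [0.0626 + 0.0131] / 0.1588 = 0.4768 ≈ 0.48
N(d₁) = N(0.48) = 0.6844
Δ_call = e^(−qT)·N(d₁) = 0.9977·0.6844 = 0.6828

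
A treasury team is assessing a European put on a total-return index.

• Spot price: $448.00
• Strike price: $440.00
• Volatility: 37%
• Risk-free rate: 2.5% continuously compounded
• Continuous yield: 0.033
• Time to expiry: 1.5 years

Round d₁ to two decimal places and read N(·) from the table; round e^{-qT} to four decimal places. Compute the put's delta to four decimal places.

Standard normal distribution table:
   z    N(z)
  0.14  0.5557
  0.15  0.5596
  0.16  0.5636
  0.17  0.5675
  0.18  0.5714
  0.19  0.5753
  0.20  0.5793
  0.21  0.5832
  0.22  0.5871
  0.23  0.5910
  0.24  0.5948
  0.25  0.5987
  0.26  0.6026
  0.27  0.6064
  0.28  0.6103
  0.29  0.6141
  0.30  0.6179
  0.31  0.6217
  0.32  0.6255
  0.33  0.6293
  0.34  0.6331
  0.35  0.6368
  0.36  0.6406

T = 1.5;  σ√T = 0.4532
d₁ = [ln(448/440) + (0.025 − 0.033 + 0.37²/2)·1.5] / 0.4532 = [0.0180 + 0.0907] / 0.4532 = 0.2399 which rounds to 0.24
N(d₁) = N(0.24) = 0.5948
Δ_put = e^(−qT)·(N(d₁) − 1) = 0.9517·(0.5948 − 1) = -0.3856

-0.3856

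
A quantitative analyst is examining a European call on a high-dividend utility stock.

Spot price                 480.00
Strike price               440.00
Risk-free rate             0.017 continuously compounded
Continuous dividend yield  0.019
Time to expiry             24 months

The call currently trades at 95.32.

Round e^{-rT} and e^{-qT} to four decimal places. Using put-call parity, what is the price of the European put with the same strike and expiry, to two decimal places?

58.53

exp(−qT) = exp(−0.019·2) = 0.9627;  exp(−rT) = exp(−0.017·2) = 0.9666
Put-call parity: C − P = S·e^(−qT) − K·e^(−rT) = 480·0.9627 − 440·0.9666 = 462.0960 − 425.3040 = 36.7920
P = C − (C − P) = 95.32 − (36.7920) = 58.5280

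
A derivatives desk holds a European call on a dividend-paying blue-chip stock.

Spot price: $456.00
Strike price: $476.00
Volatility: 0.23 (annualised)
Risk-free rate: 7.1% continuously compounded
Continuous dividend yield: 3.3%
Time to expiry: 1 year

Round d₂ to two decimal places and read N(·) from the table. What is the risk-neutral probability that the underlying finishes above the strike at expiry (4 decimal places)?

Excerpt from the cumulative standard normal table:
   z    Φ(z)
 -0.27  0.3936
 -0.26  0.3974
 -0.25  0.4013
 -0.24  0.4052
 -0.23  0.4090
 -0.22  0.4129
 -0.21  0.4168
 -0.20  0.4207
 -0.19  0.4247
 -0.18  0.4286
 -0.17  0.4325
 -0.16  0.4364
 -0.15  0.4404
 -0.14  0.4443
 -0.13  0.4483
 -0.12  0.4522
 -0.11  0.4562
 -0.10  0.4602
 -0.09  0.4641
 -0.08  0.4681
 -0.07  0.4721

0.4443

σ√T = 0.23 × 1.0000 = 0.2300
d₁ = [ln(456/476) + (0.071 − 0.033 + ½·0.23²)·1] / (σ√T) = (-0.0429 + 0.0644) / 0.2300 = 0.0936 ≈ 0.09
d₂ = 0.0936 − 0.2300 = -0.1364 ≈ -0.14
Pr(exercise) under Q = N(d₂) = 0.4443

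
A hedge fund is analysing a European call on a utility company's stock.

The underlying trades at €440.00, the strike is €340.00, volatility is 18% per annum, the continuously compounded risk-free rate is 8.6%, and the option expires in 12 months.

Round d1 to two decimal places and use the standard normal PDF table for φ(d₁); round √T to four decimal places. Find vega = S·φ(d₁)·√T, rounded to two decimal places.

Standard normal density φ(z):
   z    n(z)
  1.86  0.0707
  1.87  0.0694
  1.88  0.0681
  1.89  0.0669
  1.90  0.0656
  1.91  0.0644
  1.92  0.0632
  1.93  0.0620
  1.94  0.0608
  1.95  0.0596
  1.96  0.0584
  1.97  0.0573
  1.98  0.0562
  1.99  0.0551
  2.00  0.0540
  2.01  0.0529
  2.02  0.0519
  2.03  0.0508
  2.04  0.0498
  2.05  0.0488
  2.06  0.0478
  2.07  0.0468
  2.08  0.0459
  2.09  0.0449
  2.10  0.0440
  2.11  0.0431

T = 1;  σ√T = 0.1800
d₁ = [ln(440/340) + (0.086 + 0.18²/2)·1] / 0.1800 = [0.2578 + 0.1022] / 0.1800 = 2.0002 ⇒ 2.00
√T = √1 = 1.0000
φ(d₁) = φ(2.00) = 0.0540
vega = S·φ(d₁)·√T = 440·0.0540·1.0000 = 23.7600

23.76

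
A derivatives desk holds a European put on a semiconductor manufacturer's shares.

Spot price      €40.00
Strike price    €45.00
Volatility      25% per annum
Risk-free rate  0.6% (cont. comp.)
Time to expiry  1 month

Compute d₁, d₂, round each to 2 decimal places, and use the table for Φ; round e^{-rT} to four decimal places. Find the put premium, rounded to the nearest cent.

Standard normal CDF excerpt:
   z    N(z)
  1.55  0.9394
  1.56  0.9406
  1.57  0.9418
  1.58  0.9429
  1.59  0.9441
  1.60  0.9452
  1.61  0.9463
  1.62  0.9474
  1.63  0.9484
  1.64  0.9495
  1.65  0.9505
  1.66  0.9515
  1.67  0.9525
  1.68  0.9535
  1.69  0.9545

T = 0.08333;  σ√T = 0.0722
ln(S/K) + (r + σ²/2)T = ln(40/45) + (0.006 + 0.25²/2)·0.08333 = -0.1178 + 0.0031 = -0.1147
d₁ = -0.1147 / 0.0722 = -1.5890 ⇒ -1.59
d₂ = d₁ − σ√T = -1.5890 − 0.0722 = -1.6612 ⇒ -1.66
exp(−rT) = exp(−0.006·0.08333) = 0.9995
P = 45·0.9995·N(1.66) − 40·N(1.59) = 45·0.9995·0.9515 − 40·0.9441 = 42.7961 − 37.7640 = 5.0321

€5.03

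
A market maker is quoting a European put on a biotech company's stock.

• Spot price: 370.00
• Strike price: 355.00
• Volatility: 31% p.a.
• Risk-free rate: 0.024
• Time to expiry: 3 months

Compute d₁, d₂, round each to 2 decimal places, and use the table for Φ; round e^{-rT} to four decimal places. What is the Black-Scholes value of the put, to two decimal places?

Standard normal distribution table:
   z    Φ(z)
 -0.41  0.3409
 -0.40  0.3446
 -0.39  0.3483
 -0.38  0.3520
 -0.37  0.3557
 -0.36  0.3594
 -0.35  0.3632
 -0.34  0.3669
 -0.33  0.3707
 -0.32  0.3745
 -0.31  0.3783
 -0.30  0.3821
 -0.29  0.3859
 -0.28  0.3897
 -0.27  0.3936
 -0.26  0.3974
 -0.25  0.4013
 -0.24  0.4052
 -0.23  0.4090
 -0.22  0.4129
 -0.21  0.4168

σ√T = 0.31·√0.25 = 0.1550
d₁ = [ln(370/355) + (0.024 + ½·0.31²)·0.25] / (σ√T) = (0.0414 + 0.0180) / 0.1550 = 0.3832 → 0.38
d₂ = 0.3832 − 0.1550 = 0.2282 → 0.23
exp(−rT) = exp(−0.024·0.25) = 0.9940
N(−d₂) = N(-0.23) = 0.4090;  N(−d₁) = N(-0.38) = 0.3520
P = 355·0.9940·0.4090 − 370·0.3520 = 144.3238 − 130.2400 = 14.0838

14.08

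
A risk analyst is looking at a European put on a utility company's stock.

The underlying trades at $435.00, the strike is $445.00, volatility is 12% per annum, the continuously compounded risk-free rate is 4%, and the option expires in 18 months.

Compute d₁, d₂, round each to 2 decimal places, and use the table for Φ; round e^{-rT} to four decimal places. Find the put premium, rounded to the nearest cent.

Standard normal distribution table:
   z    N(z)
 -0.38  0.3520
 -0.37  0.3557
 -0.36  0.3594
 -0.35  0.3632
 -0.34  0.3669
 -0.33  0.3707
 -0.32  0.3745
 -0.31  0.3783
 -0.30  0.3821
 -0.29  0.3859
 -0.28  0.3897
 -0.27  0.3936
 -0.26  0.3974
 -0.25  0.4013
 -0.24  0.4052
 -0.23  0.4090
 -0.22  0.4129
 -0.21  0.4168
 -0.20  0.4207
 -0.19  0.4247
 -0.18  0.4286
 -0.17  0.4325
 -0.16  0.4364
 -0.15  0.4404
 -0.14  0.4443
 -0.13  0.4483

σ√T = 0.12 × 1.2247 = 0.1470
d₁ = [ln(435/445) + (0.04 + 0.12²/2)·1.5] / 0.1470 = [-0.0227 + 0.0708] / 0.1470 = 0.3271 → 0.33
d₂ = d₁ − σ√T = 0.3271 − 0.1470 = 0.1801 → 0.18
exp(−rT) = exp(−0.04·1.5) = 0.9418
N(−d₂) = N(-0.18) = 0.4286;  N(−d₁) = N(-0.33) = 0.3707
P = 445·0.9418·0.4286 − 435·0.3707 = 179.6267 − 161.2545 = 18.3722

$18.37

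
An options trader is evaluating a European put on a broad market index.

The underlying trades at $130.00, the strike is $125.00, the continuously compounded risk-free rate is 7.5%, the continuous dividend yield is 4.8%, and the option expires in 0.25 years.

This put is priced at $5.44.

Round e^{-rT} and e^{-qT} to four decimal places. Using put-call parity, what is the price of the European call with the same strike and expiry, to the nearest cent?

e^(−qT) = e^(−0.048·0.25) = 0.9881;  e^(−rT) = e^(−0.075·0.25) = 0.9814
Put-call parity: C − P = S·e^(−qT) − K·e^(−rT) = 130·0.9881 − 125·0.9814 = 128.4530 − 122.6750 = 5.7780
C = P + (C − P) = 5.44 + (5.7780) = 11.2180

$11.22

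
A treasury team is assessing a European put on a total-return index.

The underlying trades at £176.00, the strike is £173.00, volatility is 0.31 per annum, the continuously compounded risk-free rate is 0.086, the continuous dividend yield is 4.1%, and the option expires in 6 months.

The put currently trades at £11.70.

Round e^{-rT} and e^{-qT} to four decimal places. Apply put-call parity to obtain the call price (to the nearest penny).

£18.41

exp(−qT) = exp(−0.041·0.5) = 0.9797;  exp(−rT) = exp(−0.086·0.5) = 0.9579
Put-call parity: C − P = S·e^(−qT) − K·e^(−rT) = 176·0.9797 − 173·0.9579 = 172.4272 − 165.7167 = 6.7105
C = P + (C − P) = 11.70 + (6.7105) = 18.4105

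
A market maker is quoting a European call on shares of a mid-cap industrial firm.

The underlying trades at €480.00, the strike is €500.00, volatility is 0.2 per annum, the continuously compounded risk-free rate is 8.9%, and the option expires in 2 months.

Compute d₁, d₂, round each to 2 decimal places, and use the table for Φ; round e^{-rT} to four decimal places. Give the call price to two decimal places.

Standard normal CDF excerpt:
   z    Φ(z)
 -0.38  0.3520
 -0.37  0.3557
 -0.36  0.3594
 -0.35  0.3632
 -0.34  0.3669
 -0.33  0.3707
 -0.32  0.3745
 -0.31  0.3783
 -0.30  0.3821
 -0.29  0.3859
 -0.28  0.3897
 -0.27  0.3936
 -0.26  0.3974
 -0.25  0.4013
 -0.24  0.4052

σ√T = 0.2·√0.1667 = 0.0816
d₁ = [ln(480/500) + (0.089 + 0.2²/2)·0.1667] / 0.0816 = [-0.0408 + 0.0182] / 0.0816 = -0.2775 ⇒ -0.28
d₂ = d₁ − σ√T = -0.2775 − 0.0816 = -0.3591 ⇒ -0.36
exp(−rT) = exp(−0.089·0.1667) = 0.9853
N(d₁) = N(-0.28) = 0.3897;  N(d₂) = N(-0.36) = 0.3594
C = 480·0.3897 − 500·0.9853·0.3594 = 187.0560 − 177.0584 = 9.9976

€10.00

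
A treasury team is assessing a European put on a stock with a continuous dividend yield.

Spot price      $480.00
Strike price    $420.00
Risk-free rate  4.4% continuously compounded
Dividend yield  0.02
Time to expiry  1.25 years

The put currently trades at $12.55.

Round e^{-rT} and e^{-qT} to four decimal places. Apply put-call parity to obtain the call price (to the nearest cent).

exp(−qT) = exp(−0.02·1.25) = 0.9753;  exp(−rT) = exp(−0.044·1.25) = 0.9465
Put-call parity: C − P = S·e^(−qT) − K·e^(−rT) = 480·0.9753 − 420·0.9465 = 468.1440 − 397.5300 = 70.6140
C = P + (C − P) = 12.55 + (70.6140) = 83.1640

$83.16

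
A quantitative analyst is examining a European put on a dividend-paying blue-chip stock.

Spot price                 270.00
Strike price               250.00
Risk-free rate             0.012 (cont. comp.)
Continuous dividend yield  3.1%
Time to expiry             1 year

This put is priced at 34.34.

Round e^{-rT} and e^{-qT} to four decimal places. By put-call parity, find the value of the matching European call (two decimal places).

exp(−qT) = exp(−0.031·1) = 0.9695;  exp(−rT) = exp(−0.012·1) = 0.9881
Put-call parity: C − P = S·e^(−qT) − K·e^(−rT) = 270·0.9695 − 250·0.9881 = 261.7650 − 247.0250 = 14.7400
C = P + (C − P) = 34.34 + (14.7400) = 49.0800

49.08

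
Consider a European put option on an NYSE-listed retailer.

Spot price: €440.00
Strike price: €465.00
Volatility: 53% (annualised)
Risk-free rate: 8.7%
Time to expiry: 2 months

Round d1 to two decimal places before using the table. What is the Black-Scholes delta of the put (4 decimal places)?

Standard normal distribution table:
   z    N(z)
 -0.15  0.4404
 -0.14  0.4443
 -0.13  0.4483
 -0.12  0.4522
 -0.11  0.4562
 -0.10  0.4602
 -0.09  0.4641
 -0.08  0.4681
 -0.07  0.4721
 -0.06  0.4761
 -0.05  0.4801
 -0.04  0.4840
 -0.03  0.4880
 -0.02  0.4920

σ√T = 0.53 × 0.4082 = 0.2164
d₁ = [ln(440/465) + (0.087 + 0.53²/2)·0.1667] / 0.2164 = [-0.0553 + 0.0379] / 0.2164 = -0.0802 which rounds to -0.08
N(d₁) = N(-0.08) = 0.4681
Δ_put = N(d₁) − 1 = 0.4681 − 1 = -0.5319

-0.5319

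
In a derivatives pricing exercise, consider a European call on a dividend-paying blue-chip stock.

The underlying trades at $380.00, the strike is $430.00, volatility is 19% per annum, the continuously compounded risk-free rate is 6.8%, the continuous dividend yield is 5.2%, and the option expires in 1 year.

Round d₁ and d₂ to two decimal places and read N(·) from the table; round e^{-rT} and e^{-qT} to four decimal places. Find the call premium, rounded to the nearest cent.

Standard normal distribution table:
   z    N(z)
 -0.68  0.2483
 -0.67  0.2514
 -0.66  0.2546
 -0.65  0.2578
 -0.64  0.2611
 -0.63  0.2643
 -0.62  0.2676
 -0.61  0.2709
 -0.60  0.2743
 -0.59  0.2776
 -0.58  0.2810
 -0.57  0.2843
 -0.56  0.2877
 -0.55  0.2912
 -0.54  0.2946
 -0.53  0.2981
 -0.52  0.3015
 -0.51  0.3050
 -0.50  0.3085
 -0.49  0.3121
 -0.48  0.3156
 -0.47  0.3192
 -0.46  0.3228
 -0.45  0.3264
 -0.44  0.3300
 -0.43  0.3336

T = 1;  σ√T = 0.1900
ln(S/K) + (r − q + σ²/2)T = ln(380/430) + (0.068 − 0.052 + 0.19²/2)·1 = -0.1236 + 0.0341 = -0.0896
d₁ = -0.0896 / 0.1900 = -0.4714 ⇒ -0.47
d₂ = d₁ − σ√T = -0.4714 − 0.1900 = -0.6614 ⇒ -0.66
exp(−qT) = exp(−0.052·1) = 0.9493;  exp(−rT) = exp(−0.068·1) = 0.9343
C = 380·0.9493·N(-0.47) − 430·0.9343·N(-0.66) = 380·0.9493·0.3192 − 430·0.9343·0.2546 = 115.1463 − 102.2853 = 12.8610

$12.86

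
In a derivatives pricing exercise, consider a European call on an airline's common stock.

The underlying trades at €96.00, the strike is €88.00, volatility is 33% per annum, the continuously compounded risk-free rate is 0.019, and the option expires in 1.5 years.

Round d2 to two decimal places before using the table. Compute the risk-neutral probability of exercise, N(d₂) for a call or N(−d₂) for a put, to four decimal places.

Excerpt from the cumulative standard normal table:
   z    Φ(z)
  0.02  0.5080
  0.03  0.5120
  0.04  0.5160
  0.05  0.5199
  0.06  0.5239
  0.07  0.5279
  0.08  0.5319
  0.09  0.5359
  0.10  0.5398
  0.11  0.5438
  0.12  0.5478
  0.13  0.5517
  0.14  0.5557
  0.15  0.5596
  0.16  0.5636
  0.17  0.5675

σ√T = 0.33·√1.5 = 0.4042
d₁ = [ln(96/88) + (0.019 + 0.33²/2)·1.5] / 0.4042 = [0.0870 + 0.1102] / 0.4042 = 0.4879 ≈ 0.49
d₂ = d₁ − σ√T = 0.4879 − 0.4042 = 0.0837 ≈ 0.08
Pr(exercise) under Q = N(d₂) = 0.5319

0.5319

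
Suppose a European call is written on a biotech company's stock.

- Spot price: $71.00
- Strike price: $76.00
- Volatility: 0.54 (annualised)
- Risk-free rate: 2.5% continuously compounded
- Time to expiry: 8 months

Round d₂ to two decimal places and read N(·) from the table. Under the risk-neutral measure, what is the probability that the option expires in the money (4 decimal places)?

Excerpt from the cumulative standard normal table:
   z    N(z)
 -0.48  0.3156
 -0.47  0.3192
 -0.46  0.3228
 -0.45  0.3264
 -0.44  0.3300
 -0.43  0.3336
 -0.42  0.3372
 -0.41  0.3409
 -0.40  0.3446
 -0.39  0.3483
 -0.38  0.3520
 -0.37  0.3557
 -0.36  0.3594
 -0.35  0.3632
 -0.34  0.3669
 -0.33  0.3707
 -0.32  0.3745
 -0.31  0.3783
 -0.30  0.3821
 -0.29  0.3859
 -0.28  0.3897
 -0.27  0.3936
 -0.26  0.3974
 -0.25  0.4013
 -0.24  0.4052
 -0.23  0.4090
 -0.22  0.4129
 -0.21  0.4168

σ√T = 0.54 × 0.8165 = 0.4409
d₁ = [ln(71/76) + (0.025 + 0.54²/2)·0.6667] / 0.4409 = [-0.0681 + 0.1139] / 0.4409 = 0.1039 ≈ 0.10
d₂ = d₁ − σ√T = 0.1039 − 0.4409 = -0.3370 ≈ -0.34
Risk-neutral Pr[S_T > K] = N(d₂) = N(-0.34) = 0.3669

0.3669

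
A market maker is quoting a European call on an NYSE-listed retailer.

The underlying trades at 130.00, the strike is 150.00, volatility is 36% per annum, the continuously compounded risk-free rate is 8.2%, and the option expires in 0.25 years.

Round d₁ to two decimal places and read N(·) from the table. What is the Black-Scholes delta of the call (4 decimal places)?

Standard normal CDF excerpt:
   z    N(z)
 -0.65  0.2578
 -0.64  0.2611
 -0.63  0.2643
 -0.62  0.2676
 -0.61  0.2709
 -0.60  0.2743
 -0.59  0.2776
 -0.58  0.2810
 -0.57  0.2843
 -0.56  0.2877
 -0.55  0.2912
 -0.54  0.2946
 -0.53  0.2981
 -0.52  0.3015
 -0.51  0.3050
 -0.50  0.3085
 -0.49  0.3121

0.2776

σ√T = 0.36 × 0.5000 = 0.1800
d₁ = [ln(130/150) + (0.082 + 0.36²/2)·0.25] / 0.1800 = [-0.1431 + 0.0367] / 0.1800 = -0.5911 which rounds to -0.59
N(d₁) = N(-0.59) = 0.2776
Δ_call = N(d₁) = 0.2776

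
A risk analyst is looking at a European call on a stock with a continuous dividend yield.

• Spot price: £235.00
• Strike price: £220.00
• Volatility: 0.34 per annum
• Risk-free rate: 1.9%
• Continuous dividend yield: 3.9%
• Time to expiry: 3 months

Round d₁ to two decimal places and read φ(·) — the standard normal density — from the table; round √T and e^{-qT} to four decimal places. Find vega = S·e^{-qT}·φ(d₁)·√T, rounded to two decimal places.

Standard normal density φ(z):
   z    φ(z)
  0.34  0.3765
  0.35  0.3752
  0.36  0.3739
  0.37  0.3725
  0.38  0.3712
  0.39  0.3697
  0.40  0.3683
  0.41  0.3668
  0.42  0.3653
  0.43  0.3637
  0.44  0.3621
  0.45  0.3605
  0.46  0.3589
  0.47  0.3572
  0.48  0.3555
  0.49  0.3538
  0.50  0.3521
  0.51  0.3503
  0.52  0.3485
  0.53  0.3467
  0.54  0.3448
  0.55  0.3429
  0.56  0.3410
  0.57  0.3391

42.13

σ√T = 0.34 × 0.5000 = 0.1700
d₁ = [ln(235/220) + (0.019 − 0.039 + 0.34²/2)·0.25] / 0.1700 = [0.0660 + 0.0095] / 0.1700 = 0.4436 → 0.44
√T = √0.25 = 0.5000
φ(d₁) = φ(0.44) = 0.3621
e^(−qT) = e^(−0.039·0.25) = 0.9903
vega = S·e^(−qT)·φ(d₁)·√T = 235·0.9903·0.3621·0.5000 = 42.1340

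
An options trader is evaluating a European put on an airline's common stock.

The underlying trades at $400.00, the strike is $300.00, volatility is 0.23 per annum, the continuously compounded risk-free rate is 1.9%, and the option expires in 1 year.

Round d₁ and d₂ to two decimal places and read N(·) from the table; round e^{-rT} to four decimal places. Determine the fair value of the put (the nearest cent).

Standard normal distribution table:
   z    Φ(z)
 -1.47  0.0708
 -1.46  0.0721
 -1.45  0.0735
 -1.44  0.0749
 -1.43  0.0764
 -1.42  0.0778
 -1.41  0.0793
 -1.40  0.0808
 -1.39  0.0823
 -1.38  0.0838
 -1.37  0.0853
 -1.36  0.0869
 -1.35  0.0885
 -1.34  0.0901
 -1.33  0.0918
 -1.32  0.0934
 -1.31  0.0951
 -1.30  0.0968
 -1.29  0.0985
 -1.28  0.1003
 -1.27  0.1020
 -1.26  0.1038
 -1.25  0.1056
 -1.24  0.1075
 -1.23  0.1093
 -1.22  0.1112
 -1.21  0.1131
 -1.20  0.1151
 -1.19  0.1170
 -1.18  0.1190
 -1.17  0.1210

$3.33

σ√T = 0.23 × 1.0000 = 0.2300
d₁ = [ln(400/300) + (0.019 + ½·0.23²)·1] / (σ√T) = (0.2877 + 0.0455) / 0.2300 = 1.4484 → 1.45
d₂ = 1.4484 − 0.2300 = 1.2184 → 1.22
e^(−rT) = e^(−0.019·1) = 0.9812
N(−d₂) = N(-1.22) = 0.1112;  N(−d₁) = N(-1.45) = 0.0735
P = 300·0.9812·0.1112 − 400·0.0735 = 32.7328 − 29.4000 = 3.3328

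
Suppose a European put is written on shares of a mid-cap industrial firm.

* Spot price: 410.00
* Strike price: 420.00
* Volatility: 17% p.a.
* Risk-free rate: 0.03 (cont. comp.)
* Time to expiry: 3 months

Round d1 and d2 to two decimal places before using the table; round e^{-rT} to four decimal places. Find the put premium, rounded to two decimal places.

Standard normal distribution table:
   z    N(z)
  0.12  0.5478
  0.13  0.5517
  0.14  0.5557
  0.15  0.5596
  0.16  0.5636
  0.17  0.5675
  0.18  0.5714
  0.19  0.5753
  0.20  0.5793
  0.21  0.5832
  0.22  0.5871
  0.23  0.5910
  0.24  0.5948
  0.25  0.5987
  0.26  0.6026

18.51

σ√T = 0.17·√0.25 = 0.0850
d₁ = [ln(410/420) + (0.03 + 0.17²/2)·0.25] / 0.0850 = [-0.0241 + 0.0111] / 0.0850 = -0.1528 ≈ -0.15
d₂ = d₁ − σ√T = -0.1528 − 0.0850 = -0.2378 ≈ -0.24
e^(−rT) = e^(−0.03·0.25) = 0.9925
N(−d₂) = N(0.24) = 0.5948;  N(−d₁) = N(0.15) = 0.5596
P = 420·0.9925·0.5948 − 410·0.5596 = 247.9424 − 229.4360 = 18.5064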